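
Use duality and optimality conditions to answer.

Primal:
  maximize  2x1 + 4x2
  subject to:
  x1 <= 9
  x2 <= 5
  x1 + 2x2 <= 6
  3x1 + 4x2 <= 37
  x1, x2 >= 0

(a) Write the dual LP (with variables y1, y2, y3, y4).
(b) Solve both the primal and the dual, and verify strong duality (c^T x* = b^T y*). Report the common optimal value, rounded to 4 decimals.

The standard primal-dual pair for 'max c^T x s.t. A x <= b, x >= 0' is:
  Dual:  min b^T y  s.t.  A^T y >= c,  y >= 0.

So the dual LP is:
  minimize  9y1 + 5y2 + 6y3 + 37y4
  subject to:
    y1 + y3 + 3y4 >= 2
    y2 + 2y3 + 4y4 >= 4
    y1, y2, y3, y4 >= 0

Solving the primal: x* = (6, 0).
  primal value c^T x* = 12.
Solving the dual: y* = (0, 0, 2, 0).
  dual value b^T y* = 12.
Strong duality: c^T x* = b^T y*. Confirmed.

12


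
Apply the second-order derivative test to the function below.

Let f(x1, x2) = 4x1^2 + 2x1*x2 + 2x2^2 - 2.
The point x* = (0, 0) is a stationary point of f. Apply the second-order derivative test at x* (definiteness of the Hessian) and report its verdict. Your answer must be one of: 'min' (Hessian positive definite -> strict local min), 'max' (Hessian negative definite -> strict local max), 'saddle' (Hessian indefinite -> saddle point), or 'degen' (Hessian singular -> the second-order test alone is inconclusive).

Compute the Hessian H = grad^2 f:
  H = [[8, 2], [2, 4]]
Verify stationarity: grad f(x*) = H x* + g = (0, 0).
Eigenvalues of H: 3.1716, 8.8284.
Both eigenvalues > 0, so H is positive definite -> x* is a strict local min.

min


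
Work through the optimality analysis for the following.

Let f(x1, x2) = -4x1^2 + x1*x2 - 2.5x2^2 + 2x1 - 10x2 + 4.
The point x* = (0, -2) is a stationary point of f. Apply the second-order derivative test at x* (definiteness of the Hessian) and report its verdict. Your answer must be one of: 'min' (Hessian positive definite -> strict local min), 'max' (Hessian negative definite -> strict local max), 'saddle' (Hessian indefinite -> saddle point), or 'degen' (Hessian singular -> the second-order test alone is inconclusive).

Compute the Hessian H = grad^2 f:
  H = [[-8, 1], [1, -5]]
Verify stationarity: grad f(x*) = H x* + g = (0, 0).
Eigenvalues of H: -8.3028, -4.6972.
Both eigenvalues < 0, so H is negative definite -> x* is a strict local max.

max


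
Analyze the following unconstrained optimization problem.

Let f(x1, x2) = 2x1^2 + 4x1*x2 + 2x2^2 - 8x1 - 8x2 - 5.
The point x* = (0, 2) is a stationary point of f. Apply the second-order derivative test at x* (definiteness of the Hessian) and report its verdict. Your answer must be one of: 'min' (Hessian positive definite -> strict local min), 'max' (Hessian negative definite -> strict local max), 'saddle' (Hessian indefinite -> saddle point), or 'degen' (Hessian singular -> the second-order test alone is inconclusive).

Compute the Hessian H = grad^2 f:
  H = [[4, 4], [4, 4]]
Verify stationarity: grad f(x*) = H x* + g = (0, 0).
Eigenvalues of H: 0, 8.
H has a zero eigenvalue (singular; positive semidefinite but not definite), so H is neither positive definite, negative definite, nor indefinite. The second-order test alone is inconclusive -> degen.
(Indeed, f is constant along the null direction of H through x*, so x* is not a strict local extremum.)

degen


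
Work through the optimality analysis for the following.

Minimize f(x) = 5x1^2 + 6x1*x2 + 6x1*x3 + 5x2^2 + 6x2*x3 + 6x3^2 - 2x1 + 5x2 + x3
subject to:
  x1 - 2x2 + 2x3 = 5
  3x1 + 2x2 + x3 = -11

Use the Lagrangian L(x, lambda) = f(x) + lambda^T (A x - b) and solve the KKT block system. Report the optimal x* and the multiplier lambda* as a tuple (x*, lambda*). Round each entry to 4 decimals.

Form the Lagrangian:
  L(x, lambda) = (1/2) x^T Q x + c^T x + lambda^T (A x - b)
Stationarity (grad_x L = 0): Q x + c + A^T lambda = 0.
Primal feasibility: A x = b.

This gives the KKT block system:
  [ Q   A^T ] [ x     ]   [-c ]
  [ A    0  ] [ lambda ] = [ b ]

Solving the linear system:
  x*      = (-2.6941, -2.2549, 1.5922)
  lambda* = (-0.8308, 11.2495)
  f(x*)   = 61.8021

x* = (-2.6941, -2.2549, 1.5922), lambda* = (-0.8308, 11.2495)


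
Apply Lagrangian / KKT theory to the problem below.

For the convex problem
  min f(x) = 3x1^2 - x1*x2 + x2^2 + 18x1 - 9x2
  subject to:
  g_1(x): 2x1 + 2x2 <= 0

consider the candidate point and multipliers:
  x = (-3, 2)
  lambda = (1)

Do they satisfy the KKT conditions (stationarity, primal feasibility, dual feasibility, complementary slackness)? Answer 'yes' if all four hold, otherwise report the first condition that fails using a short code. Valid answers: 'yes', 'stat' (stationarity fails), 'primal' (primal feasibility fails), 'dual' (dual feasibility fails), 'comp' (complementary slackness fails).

Gradient of f: grad f(x) = Q x + c = (-2, -2)
Constraint values g_i(x) = a_i^T x - b_i:
  g_1((-3, 2)) = -2
Stationarity residual: grad f(x) + sum_i lambda_i a_i = (0, 0)
  -> stationarity OK
Primal feasibility (all g_i <= 0): OK
Dual feasibility (all lambda_i >= 0): OK
Complementary slackness (lambda_i * g_i(x) = 0 for all i): FAILS

Verdict: the first failing condition is complementary_slackness -> comp.

comp


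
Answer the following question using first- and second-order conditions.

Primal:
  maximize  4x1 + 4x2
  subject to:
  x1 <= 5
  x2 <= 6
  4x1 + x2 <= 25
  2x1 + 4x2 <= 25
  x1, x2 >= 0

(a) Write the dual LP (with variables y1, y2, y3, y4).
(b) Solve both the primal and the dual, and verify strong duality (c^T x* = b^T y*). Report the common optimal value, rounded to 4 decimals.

The standard primal-dual pair for 'max c^T x s.t. A x <= b, x >= 0' is:
  Dual:  min b^T y  s.t.  A^T y >= c,  y >= 0.

So the dual LP is:
  minimize  5y1 + 6y2 + 25y3 + 25y4
  subject to:
    y1 + 4y3 + 2y4 >= 4
    y2 + y3 + 4y4 >= 4
    y1, y2, y3, y4 >= 0

Solving the primal: x* = (5, 3.75).
  primal value c^T x* = 35.
Solving the dual: y* = (2, 0, 0, 1).
  dual value b^T y* = 35.
Strong duality: c^T x* = b^T y*. Confirmed.

35


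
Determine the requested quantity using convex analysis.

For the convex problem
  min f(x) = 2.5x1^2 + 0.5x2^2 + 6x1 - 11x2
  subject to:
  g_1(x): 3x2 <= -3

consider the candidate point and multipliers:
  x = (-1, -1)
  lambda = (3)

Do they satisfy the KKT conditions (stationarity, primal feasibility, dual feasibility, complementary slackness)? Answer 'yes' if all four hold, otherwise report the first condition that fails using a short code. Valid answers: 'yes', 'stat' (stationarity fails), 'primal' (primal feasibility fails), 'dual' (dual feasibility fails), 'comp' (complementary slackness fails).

Gradient of f: grad f(x) = Q x + c = (1, -12)
Constraint values g_i(x) = a_i^T x - b_i:
  g_1((-1, -1)) = 0
Stationarity residual: grad f(x) + sum_i lambda_i a_i = (1, -3)
  -> stationarity FAILS
Primal feasibility (all g_i <= 0): OK
Dual feasibility (all lambda_i >= 0): OK
Complementary slackness (lambda_i * g_i(x) = 0 for all i): OK

Verdict: the first failing condition is stationarity -> stat.

stat


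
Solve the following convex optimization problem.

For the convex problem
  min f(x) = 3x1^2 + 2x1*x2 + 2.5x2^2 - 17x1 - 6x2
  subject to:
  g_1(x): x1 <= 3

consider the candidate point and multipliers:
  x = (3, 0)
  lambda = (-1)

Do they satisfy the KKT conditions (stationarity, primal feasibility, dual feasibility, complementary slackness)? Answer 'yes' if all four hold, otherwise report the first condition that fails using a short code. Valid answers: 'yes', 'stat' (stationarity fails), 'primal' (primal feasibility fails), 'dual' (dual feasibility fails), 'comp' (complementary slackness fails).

Gradient of f: grad f(x) = Q x + c = (1, 0)
Constraint values g_i(x) = a_i^T x - b_i:
  g_1((3, 0)) = 0
Stationarity residual: grad f(x) + sum_i lambda_i a_i = (0, 0)
  -> stationarity OK
Primal feasibility (all g_i <= 0): OK
Dual feasibility (all lambda_i >= 0): FAILS
Complementary slackness (lambda_i * g_i(x) = 0 for all i): OK

Verdict: the first failing condition is dual_feasibility -> dual.

dual


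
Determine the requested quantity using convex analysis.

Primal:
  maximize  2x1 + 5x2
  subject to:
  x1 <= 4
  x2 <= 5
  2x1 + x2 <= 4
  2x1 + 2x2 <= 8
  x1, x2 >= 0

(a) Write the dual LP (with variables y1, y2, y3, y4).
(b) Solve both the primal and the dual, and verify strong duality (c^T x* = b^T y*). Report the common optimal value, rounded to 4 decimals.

The standard primal-dual pair for 'max c^T x s.t. A x <= b, x >= 0' is:
  Dual:  min b^T y  s.t.  A^T y >= c,  y >= 0.

So the dual LP is:
  minimize  4y1 + 5y2 + 4y3 + 8y4
  subject to:
    y1 + 2y3 + 2y4 >= 2
    y2 + y3 + 2y4 >= 5
    y1, y2, y3, y4 >= 0

Solving the primal: x* = (0, 4).
  primal value c^T x* = 20.
Solving the dual: y* = (0, 0, 0, 2.5).
  dual value b^T y* = 20.
Strong duality: c^T x* = b^T y*. Confirmed.

20


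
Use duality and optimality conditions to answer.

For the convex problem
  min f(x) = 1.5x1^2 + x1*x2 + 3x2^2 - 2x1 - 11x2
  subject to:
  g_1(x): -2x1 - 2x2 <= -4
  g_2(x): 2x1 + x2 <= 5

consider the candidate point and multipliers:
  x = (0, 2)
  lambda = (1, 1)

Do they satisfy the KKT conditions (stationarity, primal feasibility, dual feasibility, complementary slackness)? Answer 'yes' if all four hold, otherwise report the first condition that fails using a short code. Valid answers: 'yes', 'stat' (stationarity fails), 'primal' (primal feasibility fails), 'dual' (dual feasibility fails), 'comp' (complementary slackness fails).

Gradient of f: grad f(x) = Q x + c = (0, 1)
Constraint values g_i(x) = a_i^T x - b_i:
  g_1((0, 2)) = 0
  g_2((0, 2)) = -3
Stationarity residual: grad f(x) + sum_i lambda_i a_i = (0, 0)
  -> stationarity OK
Primal feasibility (all g_i <= 0): OK
Dual feasibility (all lambda_i >= 0): OK
Complementary slackness (lambda_i * g_i(x) = 0 for all i): FAILS

Verdict: the first failing condition is complementary_slackness -> comp.

comp


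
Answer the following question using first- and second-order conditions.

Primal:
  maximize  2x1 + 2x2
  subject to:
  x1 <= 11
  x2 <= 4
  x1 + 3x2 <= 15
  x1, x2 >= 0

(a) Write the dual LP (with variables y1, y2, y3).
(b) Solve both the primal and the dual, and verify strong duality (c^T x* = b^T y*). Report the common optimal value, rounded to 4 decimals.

The standard primal-dual pair for 'max c^T x s.t. A x <= b, x >= 0' is:
  Dual:  min b^T y  s.t.  A^T y >= c,  y >= 0.

So the dual LP is:
  minimize  11y1 + 4y2 + 15y3
  subject to:
    y1 + y3 >= 2
    y2 + 3y3 >= 2
    y1, y2, y3 >= 0

Solving the primal: x* = (11, 1.3333).
  primal value c^T x* = 24.6667.
Solving the dual: y* = (1.3333, 0, 0.6667).
  dual value b^T y* = 24.6667.
Strong duality: c^T x* = b^T y*. Confirmed.

24.6667


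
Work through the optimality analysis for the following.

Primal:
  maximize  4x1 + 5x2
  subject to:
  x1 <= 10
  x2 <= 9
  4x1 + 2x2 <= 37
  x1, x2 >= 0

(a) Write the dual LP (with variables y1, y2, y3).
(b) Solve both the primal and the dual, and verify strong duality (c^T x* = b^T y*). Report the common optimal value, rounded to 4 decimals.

The standard primal-dual pair for 'max c^T x s.t. A x <= b, x >= 0' is:
  Dual:  min b^T y  s.t.  A^T y >= c,  y >= 0.

So the dual LP is:
  minimize  10y1 + 9y2 + 37y3
  subject to:
    y1 + 4y3 >= 4
    y2 + 2y3 >= 5
    y1, y2, y3 >= 0

Solving the primal: x* = (4.75, 9).
  primal value c^T x* = 64.
Solving the dual: y* = (0, 3, 1).
  dual value b^T y* = 64.
Strong duality: c^T x* = b^T y*. Confirmed.

64


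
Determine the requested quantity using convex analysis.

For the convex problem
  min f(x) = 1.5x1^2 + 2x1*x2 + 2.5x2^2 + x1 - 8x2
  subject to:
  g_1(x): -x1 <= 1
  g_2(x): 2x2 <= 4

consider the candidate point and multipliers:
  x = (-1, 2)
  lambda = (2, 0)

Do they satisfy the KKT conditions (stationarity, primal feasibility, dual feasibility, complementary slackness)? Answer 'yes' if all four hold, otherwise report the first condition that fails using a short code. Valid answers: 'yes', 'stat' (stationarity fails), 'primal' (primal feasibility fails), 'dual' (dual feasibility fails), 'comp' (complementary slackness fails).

Gradient of f: grad f(x) = Q x + c = (2, 0)
Constraint values g_i(x) = a_i^T x - b_i:
  g_1((-1, 2)) = 0
  g_2((-1, 2)) = 0
Stationarity residual: grad f(x) + sum_i lambda_i a_i = (0, 0)
  -> stationarity OK
Primal feasibility (all g_i <= 0): OK
Dual feasibility (all lambda_i >= 0): OK
Complementary slackness (lambda_i * g_i(x) = 0 for all i): OK

Verdict: yes, KKT holds.

yes


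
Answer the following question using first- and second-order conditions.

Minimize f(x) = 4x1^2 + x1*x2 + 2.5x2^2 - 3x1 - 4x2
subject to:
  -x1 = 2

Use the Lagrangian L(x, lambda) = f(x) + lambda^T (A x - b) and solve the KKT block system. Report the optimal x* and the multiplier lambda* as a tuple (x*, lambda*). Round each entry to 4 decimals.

Form the Lagrangian:
  L(x, lambda) = (1/2) x^T Q x + c^T x + lambda^T (A x - b)
Stationarity (grad_x L = 0): Q x + c + A^T lambda = 0.
Primal feasibility: A x = b.

This gives the KKT block system:
  [ Q   A^T ] [ x     ]   [-c ]
  [ A    0  ] [ lambda ] = [ b ]

Solving the linear system:
  x*      = (-2, 1.2)
  lambda* = (-17.8)
  f(x*)   = 18.4

x* = (-2, 1.2), lambda* = (-17.8)


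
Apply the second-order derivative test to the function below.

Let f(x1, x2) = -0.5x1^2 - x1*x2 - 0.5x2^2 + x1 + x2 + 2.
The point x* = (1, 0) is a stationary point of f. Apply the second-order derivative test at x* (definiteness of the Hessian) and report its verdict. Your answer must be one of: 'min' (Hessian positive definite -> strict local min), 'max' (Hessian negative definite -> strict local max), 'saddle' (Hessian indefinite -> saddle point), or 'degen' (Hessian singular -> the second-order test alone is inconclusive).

Compute the Hessian H = grad^2 f:
  H = [[-1, -1], [-1, -1]]
Verify stationarity: grad f(x*) = H x* + g = (0, 0).
Eigenvalues of H: -2, 0.
H has a zero eigenvalue (singular; negative semidefinite but not definite), so H is neither positive definite, negative definite, nor indefinite. The second-order test alone is inconclusive -> degen.
(Indeed, f is constant along the null direction of H through x*, so x* is not a strict local extremum.)

degen


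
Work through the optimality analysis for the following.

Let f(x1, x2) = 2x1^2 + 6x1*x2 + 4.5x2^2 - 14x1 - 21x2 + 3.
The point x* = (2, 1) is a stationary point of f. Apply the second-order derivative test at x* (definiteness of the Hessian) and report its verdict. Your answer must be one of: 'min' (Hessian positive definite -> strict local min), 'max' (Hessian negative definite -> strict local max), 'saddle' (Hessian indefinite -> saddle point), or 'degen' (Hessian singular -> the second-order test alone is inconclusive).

Compute the Hessian H = grad^2 f:
  H = [[4, 6], [6, 9]]
Verify stationarity: grad f(x*) = H x* + g = (0, 0).
Eigenvalues of H: 0, 13.
H has a zero eigenvalue (singular; positive semidefinite but not definite), so H is neither positive definite, negative definite, nor indefinite. The second-order test alone is inconclusive -> degen.
(Indeed, f is constant along the null direction of H through x*, so x* is not a strict local extremum.)

degen


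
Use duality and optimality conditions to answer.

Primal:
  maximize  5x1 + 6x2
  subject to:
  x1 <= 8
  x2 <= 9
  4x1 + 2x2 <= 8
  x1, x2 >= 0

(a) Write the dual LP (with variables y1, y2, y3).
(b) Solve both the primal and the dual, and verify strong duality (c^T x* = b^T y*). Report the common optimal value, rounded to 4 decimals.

The standard primal-dual pair for 'max c^T x s.t. A x <= b, x >= 0' is:
  Dual:  min b^T y  s.t.  A^T y >= c,  y >= 0.

So the dual LP is:
  minimize  8y1 + 9y2 + 8y3
  subject to:
    y1 + 4y3 >= 5
    y2 + 2y3 >= 6
    y1, y2, y3 >= 0

Solving the primal: x* = (0, 4).
  primal value c^T x* = 24.
Solving the dual: y* = (0, 0, 3).
  dual value b^T y* = 24.
Strong duality: c^T x* = b^T y*. Confirmed.

24


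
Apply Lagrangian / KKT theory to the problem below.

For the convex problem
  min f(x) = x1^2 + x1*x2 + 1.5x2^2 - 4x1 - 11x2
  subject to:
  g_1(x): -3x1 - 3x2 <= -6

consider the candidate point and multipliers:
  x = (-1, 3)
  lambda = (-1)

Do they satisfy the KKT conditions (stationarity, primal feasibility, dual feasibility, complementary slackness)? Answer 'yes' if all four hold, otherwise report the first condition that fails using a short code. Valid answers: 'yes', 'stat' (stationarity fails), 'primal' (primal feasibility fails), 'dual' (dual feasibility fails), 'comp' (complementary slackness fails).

Gradient of f: grad f(x) = Q x + c = (-3, -3)
Constraint values g_i(x) = a_i^T x - b_i:
  g_1((-1, 3)) = 0
Stationarity residual: grad f(x) + sum_i lambda_i a_i = (0, 0)
  -> stationarity OK
Primal feasibility (all g_i <= 0): OK
Dual feasibility (all lambda_i >= 0): FAILS
Complementary slackness (lambda_i * g_i(x) = 0 for all i): OK

Verdict: the first failing condition is dual_feasibility -> dual.

dual


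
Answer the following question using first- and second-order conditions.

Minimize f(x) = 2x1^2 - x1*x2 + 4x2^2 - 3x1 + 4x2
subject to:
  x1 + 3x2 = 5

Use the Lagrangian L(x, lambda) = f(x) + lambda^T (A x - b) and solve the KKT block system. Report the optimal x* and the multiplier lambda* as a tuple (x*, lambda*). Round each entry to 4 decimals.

Form the Lagrangian:
  L(x, lambda) = (1/2) x^T Q x + c^T x + lambda^T (A x - b)
Stationarity (grad_x L = 0): Q x + c + A^T lambda = 0.
Primal feasibility: A x = b.

This gives the KKT block system:
  [ Q   A^T ] [ x     ]   [-c ]
  [ A    0  ] [ lambda ] = [ b ]

Solving the linear system:
  x*      = (1.88, 1.04)
  lambda* = (-3.48)
  f(x*)   = 7.96

x* = (1.88, 1.04), lambda* = (-3.48)


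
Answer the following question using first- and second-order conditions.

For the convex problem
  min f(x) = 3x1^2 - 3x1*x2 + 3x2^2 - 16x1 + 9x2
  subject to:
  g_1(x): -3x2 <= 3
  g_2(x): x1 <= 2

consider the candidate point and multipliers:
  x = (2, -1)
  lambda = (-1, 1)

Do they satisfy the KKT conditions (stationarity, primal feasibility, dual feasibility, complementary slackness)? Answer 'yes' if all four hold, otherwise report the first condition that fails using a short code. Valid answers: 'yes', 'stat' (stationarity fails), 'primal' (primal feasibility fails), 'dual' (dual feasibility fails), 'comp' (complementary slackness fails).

Gradient of f: grad f(x) = Q x + c = (-1, -3)
Constraint values g_i(x) = a_i^T x - b_i:
  g_1((2, -1)) = 0
  g_2((2, -1)) = 0
Stationarity residual: grad f(x) + sum_i lambda_i a_i = (0, 0)
  -> stationarity OK
Primal feasibility (all g_i <= 0): OK
Dual feasibility (all lambda_i >= 0): FAILS
Complementary slackness (lambda_i * g_i(x) = 0 for all i): OK

Verdict: the first failing condition is dual_feasibility -> dual.

dual


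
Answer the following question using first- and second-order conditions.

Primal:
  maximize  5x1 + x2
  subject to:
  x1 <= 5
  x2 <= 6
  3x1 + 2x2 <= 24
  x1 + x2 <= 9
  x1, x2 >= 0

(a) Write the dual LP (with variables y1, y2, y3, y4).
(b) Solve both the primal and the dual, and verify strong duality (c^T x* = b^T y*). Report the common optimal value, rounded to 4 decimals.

The standard primal-dual pair for 'max c^T x s.t. A x <= b, x >= 0' is:
  Dual:  min b^T y  s.t.  A^T y >= c,  y >= 0.

So the dual LP is:
  minimize  5y1 + 6y2 + 24y3 + 9y4
  subject to:
    y1 + 3y3 + y4 >= 5
    y2 + 2y3 + y4 >= 1
    y1, y2, y3, y4 >= 0

Solving the primal: x* = (5, 4).
  primal value c^T x* = 29.
Solving the dual: y* = (4, 0, 0, 1).
  dual value b^T y* = 29.
Strong duality: c^T x* = b^T y*. Confirmed.

29


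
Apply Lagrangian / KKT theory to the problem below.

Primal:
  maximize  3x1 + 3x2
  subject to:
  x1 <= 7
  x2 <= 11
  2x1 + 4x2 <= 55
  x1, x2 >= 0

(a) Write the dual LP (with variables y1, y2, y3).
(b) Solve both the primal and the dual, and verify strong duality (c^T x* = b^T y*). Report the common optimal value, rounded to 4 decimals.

The standard primal-dual pair for 'max c^T x s.t. A x <= b, x >= 0' is:
  Dual:  min b^T y  s.t.  A^T y >= c,  y >= 0.

So the dual LP is:
  minimize  7y1 + 11y2 + 55y3
  subject to:
    y1 + 2y3 >= 3
    y2 + 4y3 >= 3
    y1, y2, y3 >= 0

Solving the primal: x* = (7, 10.25).
  primal value c^T x* = 51.75.
Solving the dual: y* = (1.5, 0, 0.75).
  dual value b^T y* = 51.75.
Strong duality: c^T x* = b^T y*. Confirmed.

51.75


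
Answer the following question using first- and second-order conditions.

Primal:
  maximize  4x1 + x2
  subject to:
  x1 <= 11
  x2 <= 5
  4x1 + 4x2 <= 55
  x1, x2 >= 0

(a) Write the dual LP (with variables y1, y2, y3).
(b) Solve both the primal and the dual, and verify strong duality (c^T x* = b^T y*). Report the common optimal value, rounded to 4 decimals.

The standard primal-dual pair for 'max c^T x s.t. A x <= b, x >= 0' is:
  Dual:  min b^T y  s.t.  A^T y >= c,  y >= 0.

So the dual LP is:
  minimize  11y1 + 5y2 + 55y3
  subject to:
    y1 + 4y3 >= 4
    y2 + 4y3 >= 1
    y1, y2, y3 >= 0

Solving the primal: x* = (11, 2.75).
  primal value c^T x* = 46.75.
Solving the dual: y* = (3, 0, 0.25).
  dual value b^T y* = 46.75.
Strong duality: c^T x* = b^T y*. Confirmed.

46.75


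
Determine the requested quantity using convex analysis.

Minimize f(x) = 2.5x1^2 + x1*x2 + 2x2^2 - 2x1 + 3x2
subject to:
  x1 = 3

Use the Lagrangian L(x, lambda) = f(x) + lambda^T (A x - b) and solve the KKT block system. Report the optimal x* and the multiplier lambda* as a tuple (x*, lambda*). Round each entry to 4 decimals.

Form the Lagrangian:
  L(x, lambda) = (1/2) x^T Q x + c^T x + lambda^T (A x - b)
Stationarity (grad_x L = 0): Q x + c + A^T lambda = 0.
Primal feasibility: A x = b.

This gives the KKT block system:
  [ Q   A^T ] [ x     ]   [-c ]
  [ A    0  ] [ lambda ] = [ b ]

Solving the linear system:
  x*      = (3, -1.5)
  lambda* = (-11.5)
  f(x*)   = 12

x* = (3, -1.5), lambda* = (-11.5)


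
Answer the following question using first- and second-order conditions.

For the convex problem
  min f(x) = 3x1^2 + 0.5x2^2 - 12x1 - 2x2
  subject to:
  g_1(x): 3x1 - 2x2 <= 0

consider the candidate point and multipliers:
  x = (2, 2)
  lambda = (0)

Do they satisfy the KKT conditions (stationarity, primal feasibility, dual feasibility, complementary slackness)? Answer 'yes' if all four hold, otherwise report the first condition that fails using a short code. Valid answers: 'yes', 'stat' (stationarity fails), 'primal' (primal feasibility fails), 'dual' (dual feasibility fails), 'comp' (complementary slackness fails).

Gradient of f: grad f(x) = Q x + c = (0, 0)
Constraint values g_i(x) = a_i^T x - b_i:
  g_1((2, 2)) = 2
Stationarity residual: grad f(x) + sum_i lambda_i a_i = (0, 0)
  -> stationarity OK
Primal feasibility (all g_i <= 0): FAILS
Dual feasibility (all lambda_i >= 0): OK
Complementary slackness (lambda_i * g_i(x) = 0 for all i): OK

Verdict: the first failing condition is primal_feasibility -> primal.

primal


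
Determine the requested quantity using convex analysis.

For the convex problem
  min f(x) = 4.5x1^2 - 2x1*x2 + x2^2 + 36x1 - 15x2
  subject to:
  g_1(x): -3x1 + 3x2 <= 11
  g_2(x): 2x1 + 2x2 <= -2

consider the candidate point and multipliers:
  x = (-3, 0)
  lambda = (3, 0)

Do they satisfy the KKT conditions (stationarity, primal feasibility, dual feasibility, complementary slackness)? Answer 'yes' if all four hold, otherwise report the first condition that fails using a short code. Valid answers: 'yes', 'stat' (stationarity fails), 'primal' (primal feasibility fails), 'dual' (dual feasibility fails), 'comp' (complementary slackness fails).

Gradient of f: grad f(x) = Q x + c = (9, -9)
Constraint values g_i(x) = a_i^T x - b_i:
  g_1((-3, 0)) = -2
  g_2((-3, 0)) = -4
Stationarity residual: grad f(x) + sum_i lambda_i a_i = (0, 0)
  -> stationarity OK
Primal feasibility (all g_i <= 0): OK
Dual feasibility (all lambda_i >= 0): OK
Complementary slackness (lambda_i * g_i(x) = 0 for all i): FAILS

Verdict: the first failing condition is complementary_slackness -> comp.

comp


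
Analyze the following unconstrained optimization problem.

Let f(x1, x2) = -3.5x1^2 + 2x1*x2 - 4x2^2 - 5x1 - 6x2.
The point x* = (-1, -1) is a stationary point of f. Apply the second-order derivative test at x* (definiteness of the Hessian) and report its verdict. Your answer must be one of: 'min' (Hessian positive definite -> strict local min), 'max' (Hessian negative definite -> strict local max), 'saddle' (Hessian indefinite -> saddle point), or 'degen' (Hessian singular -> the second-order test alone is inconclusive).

Compute the Hessian H = grad^2 f:
  H = [[-7, 2], [2, -8]]
Verify stationarity: grad f(x*) = H x* + g = (0, 0).
Eigenvalues of H: -9.5616, -5.4384.
Both eigenvalues < 0, so H is negative definite -> x* is a strict local max.

max


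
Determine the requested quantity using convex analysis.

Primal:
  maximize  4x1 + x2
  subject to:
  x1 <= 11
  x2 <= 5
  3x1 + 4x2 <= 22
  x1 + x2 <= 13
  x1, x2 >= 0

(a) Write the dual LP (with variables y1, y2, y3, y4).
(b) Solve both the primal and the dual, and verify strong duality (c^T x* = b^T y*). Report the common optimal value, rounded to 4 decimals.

The standard primal-dual pair for 'max c^T x s.t. A x <= b, x >= 0' is:
  Dual:  min b^T y  s.t.  A^T y >= c,  y >= 0.

So the dual LP is:
  minimize  11y1 + 5y2 + 22y3 + 13y4
  subject to:
    y1 + 3y3 + y4 >= 4
    y2 + 4y3 + y4 >= 1
    y1, y2, y3, y4 >= 0

Solving the primal: x* = (7.3333, 0).
  primal value c^T x* = 29.3333.
Solving the dual: y* = (0, 0, 1.3333, 0).
  dual value b^T y* = 29.3333.
Strong duality: c^T x* = b^T y*. Confirmed.

29.3333


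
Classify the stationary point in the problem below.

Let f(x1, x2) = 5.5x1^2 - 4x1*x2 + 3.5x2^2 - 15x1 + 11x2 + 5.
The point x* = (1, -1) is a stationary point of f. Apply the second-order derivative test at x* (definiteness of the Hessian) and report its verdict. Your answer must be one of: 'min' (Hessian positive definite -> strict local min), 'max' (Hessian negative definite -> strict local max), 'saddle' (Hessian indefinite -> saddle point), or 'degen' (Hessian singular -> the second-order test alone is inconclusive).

Compute the Hessian H = grad^2 f:
  H = [[11, -4], [-4, 7]]
Verify stationarity: grad f(x*) = H x* + g = (0, 0).
Eigenvalues of H: 4.5279, 13.4721.
Both eigenvalues > 0, so H is positive definite -> x* is a strict local min.

min


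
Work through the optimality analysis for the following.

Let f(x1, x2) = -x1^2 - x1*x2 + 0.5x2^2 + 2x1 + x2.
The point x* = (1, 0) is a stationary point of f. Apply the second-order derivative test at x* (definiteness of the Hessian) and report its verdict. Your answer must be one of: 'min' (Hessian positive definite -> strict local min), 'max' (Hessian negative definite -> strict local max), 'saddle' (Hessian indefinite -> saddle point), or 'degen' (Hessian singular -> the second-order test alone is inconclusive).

Compute the Hessian H = grad^2 f:
  H = [[-2, -1], [-1, 1]]
Verify stationarity: grad f(x*) = H x* + g = (0, 0).
Eigenvalues of H: -2.3028, 1.3028.
Eigenvalues have mixed signs, so H is indefinite -> x* is a saddle point.

saddle


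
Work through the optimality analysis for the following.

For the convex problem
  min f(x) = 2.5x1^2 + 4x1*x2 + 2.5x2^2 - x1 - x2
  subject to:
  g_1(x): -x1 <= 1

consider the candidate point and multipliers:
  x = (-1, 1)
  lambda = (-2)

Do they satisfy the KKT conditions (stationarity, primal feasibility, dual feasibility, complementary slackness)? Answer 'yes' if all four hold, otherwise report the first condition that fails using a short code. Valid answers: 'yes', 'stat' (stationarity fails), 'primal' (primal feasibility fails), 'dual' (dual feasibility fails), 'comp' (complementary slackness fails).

Gradient of f: grad f(x) = Q x + c = (-2, 0)
Constraint values g_i(x) = a_i^T x - b_i:
  g_1((-1, 1)) = 0
Stationarity residual: grad f(x) + sum_i lambda_i a_i = (0, 0)
  -> stationarity OK
Primal feasibility (all g_i <= 0): OK
Dual feasibility (all lambda_i >= 0): FAILS
Complementary slackness (lambda_i * g_i(x) = 0 for all i): OK

Verdict: the first failing condition is dual_feasibility -> dual.

dual


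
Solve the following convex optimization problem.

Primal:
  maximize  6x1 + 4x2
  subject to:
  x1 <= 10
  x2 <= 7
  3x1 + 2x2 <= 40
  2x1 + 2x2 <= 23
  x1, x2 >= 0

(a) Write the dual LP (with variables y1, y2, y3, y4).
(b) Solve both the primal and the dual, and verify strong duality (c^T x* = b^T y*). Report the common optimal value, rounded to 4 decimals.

The standard primal-dual pair for 'max c^T x s.t. A x <= b, x >= 0' is:
  Dual:  min b^T y  s.t.  A^T y >= c,  y >= 0.

So the dual LP is:
  minimize  10y1 + 7y2 + 40y3 + 23y4
  subject to:
    y1 + 3y3 + 2y4 >= 6
    y2 + 2y3 + 2y4 >= 4
    y1, y2, y3, y4 >= 0

Solving the primal: x* = (10, 1.5).
  primal value c^T x* = 66.
Solving the dual: y* = (2, 0, 0, 2).
  dual value b^T y* = 66.
Strong duality: c^T x* = b^T y*. Confirmed.

66


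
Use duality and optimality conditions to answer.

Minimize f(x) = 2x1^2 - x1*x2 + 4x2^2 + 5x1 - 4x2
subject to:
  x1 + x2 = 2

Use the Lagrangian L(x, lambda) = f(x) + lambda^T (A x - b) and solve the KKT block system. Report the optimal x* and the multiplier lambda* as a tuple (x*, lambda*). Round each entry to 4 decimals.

Form the Lagrangian:
  L(x, lambda) = (1/2) x^T Q x + c^T x + lambda^T (A x - b)
Stationarity (grad_x L = 0): Q x + c + A^T lambda = 0.
Primal feasibility: A x = b.

This gives the KKT block system:
  [ Q   A^T ] [ x     ]   [-c ]
  [ A    0  ] [ lambda ] = [ b ]

Solving the linear system:
  x*      = (0.6429, 1.3571)
  lambda* = (-6.2143)
  f(x*)   = 5.1071

x* = (0.6429, 1.3571), lambda* = (-6.2143)


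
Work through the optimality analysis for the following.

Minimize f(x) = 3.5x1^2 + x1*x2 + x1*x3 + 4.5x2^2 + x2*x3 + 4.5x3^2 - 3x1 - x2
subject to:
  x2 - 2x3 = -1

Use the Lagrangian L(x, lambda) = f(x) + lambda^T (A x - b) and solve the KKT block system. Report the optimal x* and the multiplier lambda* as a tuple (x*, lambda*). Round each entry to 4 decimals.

Form the Lagrangian:
  L(x, lambda) = (1/2) x^T Q x + c^T x + lambda^T (A x - b)
Stationarity (grad_x L = 0): Q x + c + A^T lambda = 0.
Primal feasibility: A x = b.

This gives the KKT block system:
  [ Q   A^T ] [ x     ]   [-c ]
  [ A    0  ] [ lambda ] = [ b ]

Solving the linear system:
  x*      = (0.3982, -0.1916, 0.4042)
  lambda* = (1.9222)
  f(x*)   = 0.4596

x* = (0.3982, -0.1916, 0.4042), lambda* = (1.9222)


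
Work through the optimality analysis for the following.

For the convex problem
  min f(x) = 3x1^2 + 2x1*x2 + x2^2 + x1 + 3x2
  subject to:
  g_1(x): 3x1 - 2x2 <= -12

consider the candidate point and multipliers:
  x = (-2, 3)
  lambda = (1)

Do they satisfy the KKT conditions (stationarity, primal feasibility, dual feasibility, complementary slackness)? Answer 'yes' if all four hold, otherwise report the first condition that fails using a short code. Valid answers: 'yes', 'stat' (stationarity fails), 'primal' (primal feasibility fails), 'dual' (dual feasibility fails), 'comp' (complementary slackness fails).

Gradient of f: grad f(x) = Q x + c = (-5, 5)
Constraint values g_i(x) = a_i^T x - b_i:
  g_1((-2, 3)) = 0
Stationarity residual: grad f(x) + sum_i lambda_i a_i = (-2, 3)
  -> stationarity FAILS
Primal feasibility (all g_i <= 0): OK
Dual feasibility (all lambda_i >= 0): OK
Complementary slackness (lambda_i * g_i(x) = 0 for all i): OK

Verdict: the first failing condition is stationarity -> stat.

stat


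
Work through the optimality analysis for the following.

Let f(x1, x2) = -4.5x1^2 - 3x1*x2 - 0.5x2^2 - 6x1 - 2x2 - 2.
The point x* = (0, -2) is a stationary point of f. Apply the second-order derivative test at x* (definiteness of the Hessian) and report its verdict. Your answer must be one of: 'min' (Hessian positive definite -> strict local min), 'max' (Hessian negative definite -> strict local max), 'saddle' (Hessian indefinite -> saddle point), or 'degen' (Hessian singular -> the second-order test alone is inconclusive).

Compute the Hessian H = grad^2 f:
  H = [[-9, -3], [-3, -1]]
Verify stationarity: grad f(x*) = H x* + g = (0, 0).
Eigenvalues of H: -10, 0.
H has a zero eigenvalue (singular; negative semidefinite but not definite), so H is neither positive definite, negative definite, nor indefinite. The second-order test alone is inconclusive -> degen.
(Indeed, f is constant along the null direction of H through x*, so x* is not a strict local extremum.)

degen


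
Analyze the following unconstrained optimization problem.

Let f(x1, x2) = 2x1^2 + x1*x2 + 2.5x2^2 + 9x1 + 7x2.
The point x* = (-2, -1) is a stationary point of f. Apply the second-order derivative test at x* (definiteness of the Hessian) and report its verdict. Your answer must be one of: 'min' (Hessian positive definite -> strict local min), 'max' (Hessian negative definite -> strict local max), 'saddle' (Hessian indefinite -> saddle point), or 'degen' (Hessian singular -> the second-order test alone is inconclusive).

Compute the Hessian H = grad^2 f:
  H = [[4, 1], [1, 5]]
Verify stationarity: grad f(x*) = H x* + g = (0, 0).
Eigenvalues of H: 3.382, 5.618.
Both eigenvalues > 0, so H is positive definite -> x* is a strict local min.

min


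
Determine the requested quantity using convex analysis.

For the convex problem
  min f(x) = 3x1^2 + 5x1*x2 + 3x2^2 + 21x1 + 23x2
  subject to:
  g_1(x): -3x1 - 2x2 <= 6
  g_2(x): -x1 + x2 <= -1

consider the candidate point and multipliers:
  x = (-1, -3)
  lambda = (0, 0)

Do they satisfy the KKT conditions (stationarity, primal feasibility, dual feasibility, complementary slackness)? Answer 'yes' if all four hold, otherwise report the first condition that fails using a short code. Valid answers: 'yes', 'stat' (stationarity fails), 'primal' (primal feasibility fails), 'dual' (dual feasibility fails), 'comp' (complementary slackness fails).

Gradient of f: grad f(x) = Q x + c = (0, 0)
Constraint values g_i(x) = a_i^T x - b_i:
  g_1((-1, -3)) = 3
  g_2((-1, -3)) = -1
Stationarity residual: grad f(x) + sum_i lambda_i a_i = (0, 0)
  -> stationarity OK
Primal feasibility (all g_i <= 0): FAILS
Dual feasibility (all lambda_i >= 0): OK
Complementary slackness (lambda_i * g_i(x) = 0 for all i): OK

Verdict: the first failing condition is primal_feasibility -> primal.

primal


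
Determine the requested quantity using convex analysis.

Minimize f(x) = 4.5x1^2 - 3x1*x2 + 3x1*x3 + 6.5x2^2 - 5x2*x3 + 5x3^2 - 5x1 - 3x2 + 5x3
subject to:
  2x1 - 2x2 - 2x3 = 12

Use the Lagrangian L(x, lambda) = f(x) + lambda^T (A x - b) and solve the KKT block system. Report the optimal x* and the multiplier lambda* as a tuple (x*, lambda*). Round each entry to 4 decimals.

Form the Lagrangian:
  L(x, lambda) = (1/2) x^T Q x + c^T x + lambda^T (A x - b)
Stationarity (grad_x L = 0): Q x + c + A^T lambda = 0.
Primal feasibility: A x = b.

This gives the KKT block system:
  [ Q   A^T ] [ x     ]   [-c ]
  [ A    0  ] [ lambda ] = [ b ]

Solving the linear system:
  x*      = (2.2188, -1.0729, -2.7083)
  lambda* = (-5.0313)
  f(x*)   = 19.4792

x* = (2.2188, -1.0729, -2.7083), lambda* = (-5.0313)


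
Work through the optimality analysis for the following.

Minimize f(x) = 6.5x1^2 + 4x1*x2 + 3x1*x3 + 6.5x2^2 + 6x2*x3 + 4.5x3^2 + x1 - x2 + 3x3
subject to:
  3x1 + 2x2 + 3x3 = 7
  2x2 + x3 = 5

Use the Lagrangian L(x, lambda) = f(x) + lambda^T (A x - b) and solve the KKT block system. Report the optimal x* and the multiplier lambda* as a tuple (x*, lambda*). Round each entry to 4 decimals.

Form the Lagrangian:
  L(x, lambda) = (1/2) x^T Q x + c^T x + lambda^T (A x - b)
Stationarity (grad_x L = 0): Q x + c + A^T lambda = 0.
Primal feasibility: A x = b.

This gives the KKT block system:
  [ Q   A^T ] [ x     ]   [-c ]
  [ A    0  ] [ lambda ] = [ b ]

Solving the linear system:
  x*      = (0.0312, 2.0234, 0.9532)
  lambda* = (-4.1195, -11.4545)
  f(x*)   = 43.4883

x* = (0.0312, 2.0234, 0.9532), lambda* = (-4.1195, -11.4545)


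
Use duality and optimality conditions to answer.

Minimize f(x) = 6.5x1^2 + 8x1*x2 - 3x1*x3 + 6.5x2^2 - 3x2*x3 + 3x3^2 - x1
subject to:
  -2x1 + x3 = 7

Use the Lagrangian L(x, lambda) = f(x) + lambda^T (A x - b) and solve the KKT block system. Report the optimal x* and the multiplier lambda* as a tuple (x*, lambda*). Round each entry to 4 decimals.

Form the Lagrangian:
  L(x, lambda) = (1/2) x^T Q x + c^T x + lambda^T (A x - b)
Stationarity (grad_x L = 0): Q x + c + A^T lambda = 0.
Primal feasibility: A x = b.

This gives the KKT block system:
  [ Q   A^T ] [ x     ]   [-c ]
  [ A    0  ] [ lambda ] = [ b ]

Solving the linear system:
  x*      = (-2.6417, 2.0218, 1.7165)
  lambda* = (-12.1589)
  f(x*)   = 43.8769

x* = (-2.6417, 2.0218, 1.7165), lambda* = (-12.1589)


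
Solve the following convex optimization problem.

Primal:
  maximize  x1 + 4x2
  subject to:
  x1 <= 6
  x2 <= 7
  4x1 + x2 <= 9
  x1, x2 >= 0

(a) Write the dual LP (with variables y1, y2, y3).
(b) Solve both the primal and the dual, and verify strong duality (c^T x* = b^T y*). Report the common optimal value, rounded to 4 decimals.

The standard primal-dual pair for 'max c^T x s.t. A x <= b, x >= 0' is:
  Dual:  min b^T y  s.t.  A^T y >= c,  y >= 0.

So the dual LP is:
  minimize  6y1 + 7y2 + 9y3
  subject to:
    y1 + 4y3 >= 1
    y2 + y3 >= 4
    y1, y2, y3 >= 0

Solving the primal: x* = (0.5, 7).
  primal value c^T x* = 28.5.
Solving the dual: y* = (0, 3.75, 0.25).
  dual value b^T y* = 28.5.
Strong duality: c^T x* = b^T y*. Confirmed.

28.5


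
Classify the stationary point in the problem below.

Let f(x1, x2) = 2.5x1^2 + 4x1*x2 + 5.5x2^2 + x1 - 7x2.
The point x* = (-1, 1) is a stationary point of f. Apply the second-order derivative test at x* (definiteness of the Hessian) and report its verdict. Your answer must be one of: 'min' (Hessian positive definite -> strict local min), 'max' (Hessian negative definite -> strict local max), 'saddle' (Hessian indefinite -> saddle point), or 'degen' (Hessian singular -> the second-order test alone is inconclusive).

Compute the Hessian H = grad^2 f:
  H = [[5, 4], [4, 11]]
Verify stationarity: grad f(x*) = H x* + g = (0, 0).
Eigenvalues of H: 3, 13.
Both eigenvalues > 0, so H is positive definite -> x* is a strict local min.

min


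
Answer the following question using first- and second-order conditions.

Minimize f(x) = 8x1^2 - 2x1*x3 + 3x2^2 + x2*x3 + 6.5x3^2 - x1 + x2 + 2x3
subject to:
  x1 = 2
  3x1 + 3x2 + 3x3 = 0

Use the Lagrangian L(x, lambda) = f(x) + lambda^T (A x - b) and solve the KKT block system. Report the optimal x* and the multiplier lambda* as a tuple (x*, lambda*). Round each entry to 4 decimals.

Form the Lagrangian:
  L(x, lambda) = (1/2) x^T Q x + c^T x + lambda^T (A x - b)
Stationarity (grad_x L = 0): Q x + c + A^T lambda = 0.
Primal feasibility: A x = b.

This gives the KKT block system:
  [ Q   A^T ] [ x     ]   [-c ]
  [ A    0  ] [ lambda ] = [ b ]

Solving the linear system:
  x*      = (2, -1.5882, -0.4118)
  lambda* = (-40.7647, 2.9804)
  f(x*)   = 38.5588

x* = (2, -1.5882, -0.4118), lambda* = (-40.7647, 2.9804)


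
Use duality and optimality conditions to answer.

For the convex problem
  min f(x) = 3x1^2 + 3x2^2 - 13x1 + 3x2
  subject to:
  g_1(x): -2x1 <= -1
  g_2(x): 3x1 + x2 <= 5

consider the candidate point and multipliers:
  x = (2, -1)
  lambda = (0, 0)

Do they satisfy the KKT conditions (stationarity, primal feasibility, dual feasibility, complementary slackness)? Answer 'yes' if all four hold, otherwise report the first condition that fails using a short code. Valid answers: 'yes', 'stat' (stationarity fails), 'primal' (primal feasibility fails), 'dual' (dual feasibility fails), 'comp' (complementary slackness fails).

Gradient of f: grad f(x) = Q x + c = (-1, -3)
Constraint values g_i(x) = a_i^T x - b_i:
  g_1((2, -1)) = -3
  g_2((2, -1)) = 0
Stationarity residual: grad f(x) + sum_i lambda_i a_i = (-1, -3)
  -> stationarity FAILS
Primal feasibility (all g_i <= 0): OK
Dual feasibility (all lambda_i >= 0): OK
Complementary slackness (lambda_i * g_i(x) = 0 for all i): OK

Verdict: the first failing condition is stationarity -> stat.

stat


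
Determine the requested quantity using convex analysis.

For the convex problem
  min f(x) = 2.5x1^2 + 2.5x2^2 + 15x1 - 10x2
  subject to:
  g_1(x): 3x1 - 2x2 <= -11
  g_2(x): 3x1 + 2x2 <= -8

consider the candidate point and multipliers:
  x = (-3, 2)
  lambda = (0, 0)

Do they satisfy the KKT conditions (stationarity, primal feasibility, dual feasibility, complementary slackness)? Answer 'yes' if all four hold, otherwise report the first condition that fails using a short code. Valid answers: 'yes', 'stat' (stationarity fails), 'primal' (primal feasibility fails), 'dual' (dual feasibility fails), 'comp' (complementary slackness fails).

Gradient of f: grad f(x) = Q x + c = (0, 0)
Constraint values g_i(x) = a_i^T x - b_i:
  g_1((-3, 2)) = -2
  g_2((-3, 2)) = 3
Stationarity residual: grad f(x) + sum_i lambda_i a_i = (0, 0)
  -> stationarity OK
Primal feasibility (all g_i <= 0): FAILS
Dual feasibility (all lambda_i >= 0): OK
Complementary slackness (lambda_i * g_i(x) = 0 for all i): OK

Verdict: the first failing condition is primal_feasibility -> primal.

primal
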